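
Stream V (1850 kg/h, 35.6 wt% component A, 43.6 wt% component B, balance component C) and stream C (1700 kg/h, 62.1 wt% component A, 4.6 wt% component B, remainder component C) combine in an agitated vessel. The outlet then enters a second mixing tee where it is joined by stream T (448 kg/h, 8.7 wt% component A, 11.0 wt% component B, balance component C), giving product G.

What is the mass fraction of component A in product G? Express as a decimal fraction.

0.439

Overall, product flow = 3998 kg/h.
component A in = 1850×0.356 + 1700×0.621 + 448×0.087 = 1753.3 kg/h.
component A fraction in G = 0.439.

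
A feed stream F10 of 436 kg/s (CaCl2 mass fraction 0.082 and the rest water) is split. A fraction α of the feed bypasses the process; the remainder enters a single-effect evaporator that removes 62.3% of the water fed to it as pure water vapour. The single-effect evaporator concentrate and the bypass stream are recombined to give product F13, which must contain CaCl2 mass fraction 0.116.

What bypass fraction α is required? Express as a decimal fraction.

All 436×0.082 = 35.752 kg/s of CaCl2 reaches F13, so F13 = 35.752/0.116 = 308.21 kg/s and vapour = 127.79 kg/s.
The evaporator receives (1−α)·436 of feed at 0.918 water and removes 0.623 of that water:
0.623×0.918×(1−α)×436 = 127.79
(1−α) = 127.79/249.35 = 0.5125;  α = 0.4875.

0.488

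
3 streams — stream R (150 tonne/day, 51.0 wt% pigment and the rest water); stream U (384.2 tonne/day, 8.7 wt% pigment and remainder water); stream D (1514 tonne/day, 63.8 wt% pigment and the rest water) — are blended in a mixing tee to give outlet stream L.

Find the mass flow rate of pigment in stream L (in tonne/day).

1076 tonne/day

pigment out = pigment in = 150×0.510 + 384.2×0.087 + 1514×0.638 = 1075.9 tonne/day.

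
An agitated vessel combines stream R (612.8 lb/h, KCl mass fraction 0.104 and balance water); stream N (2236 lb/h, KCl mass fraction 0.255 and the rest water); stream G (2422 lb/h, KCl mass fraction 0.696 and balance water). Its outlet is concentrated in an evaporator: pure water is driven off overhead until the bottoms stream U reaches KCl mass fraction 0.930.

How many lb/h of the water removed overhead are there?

KCl entering = 612.8×0.104 + 2236×0.255 + 2422×0.696 = 2319.6 lb/h.
All KCl reports to U, so U = 2319.6/0.930 = 2494.2 lb/h.
Total feed = 5270.8 lb/h; overhead = 5270.8 − 2494.2 = 2776.6 lb/h.

2777 lb/h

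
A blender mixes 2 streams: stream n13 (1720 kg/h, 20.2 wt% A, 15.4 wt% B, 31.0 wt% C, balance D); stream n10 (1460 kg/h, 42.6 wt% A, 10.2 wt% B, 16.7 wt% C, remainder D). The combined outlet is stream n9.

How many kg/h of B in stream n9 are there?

413.8 kg/h

B out = B in = 1720×0.154 + 1460×0.102 = 413.8 kg/h.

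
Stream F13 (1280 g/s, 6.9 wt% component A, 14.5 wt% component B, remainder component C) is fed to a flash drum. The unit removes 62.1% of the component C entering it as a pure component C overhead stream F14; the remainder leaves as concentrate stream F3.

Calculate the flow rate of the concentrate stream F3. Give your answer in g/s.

655.2 g/s

component C entering = 1280×0.786 = 1006.1 g/s; overhead removed = 0.621×1006.1 = 624.78 g/s.
Concentrate = 1280 − 624.78 = 655.22 g/s.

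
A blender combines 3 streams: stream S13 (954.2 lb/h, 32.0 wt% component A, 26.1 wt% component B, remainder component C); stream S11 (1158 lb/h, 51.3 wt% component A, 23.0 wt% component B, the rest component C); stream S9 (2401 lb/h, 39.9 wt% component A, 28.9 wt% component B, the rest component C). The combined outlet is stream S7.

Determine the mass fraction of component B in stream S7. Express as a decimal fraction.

Total flow out = 954.2 + 1158 + 2401 = 4513.2 lb/h.
component B in = 954.2×0.261 + 1158×0.230 + 2401×0.289 = 1209.3 lb/h.
component B mass fraction in S7 = 1209.3/4513.2 = 0.268.

0.268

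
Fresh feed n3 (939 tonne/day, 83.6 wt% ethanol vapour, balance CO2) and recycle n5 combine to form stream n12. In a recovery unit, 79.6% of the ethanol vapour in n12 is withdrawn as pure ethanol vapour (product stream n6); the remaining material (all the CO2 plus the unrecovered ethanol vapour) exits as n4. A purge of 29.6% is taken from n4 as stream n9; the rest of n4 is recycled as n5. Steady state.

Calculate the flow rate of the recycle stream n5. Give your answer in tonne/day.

CO2 enters only via n3 and leaves only via the purge: 939×0.164 = 0.296×(CO2 in n4), and the recovery unit passes all CO2, so CO2 in n12 = CO2 in n4 = 520.26 tonne/day.
ethanol vapour in n12: m_A = 939×0.836 + (1−0.296)·(1−0.796)·m_A, so m_A = 785/0.8564 = 916.65 tonne/day.
n4 = (1−0.796)×916.65 + 520.26 = 707.25 tonne/day.
Recycle n5 = (1−0.296)×707.25 = 497.91 tonne/day.

497.9 tonne/day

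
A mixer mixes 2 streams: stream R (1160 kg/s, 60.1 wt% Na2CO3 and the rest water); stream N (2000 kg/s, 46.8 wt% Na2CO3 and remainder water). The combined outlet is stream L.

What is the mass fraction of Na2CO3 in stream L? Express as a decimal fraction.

0.517

Total flow out = 1160 + 2000 = 3160 kg/s.
Na2CO3 in = 1160×0.601 + 2000×0.468 = 1633.2 kg/s.
Na2CO3 mass fraction in L = 1633.2/3160 = 0.517.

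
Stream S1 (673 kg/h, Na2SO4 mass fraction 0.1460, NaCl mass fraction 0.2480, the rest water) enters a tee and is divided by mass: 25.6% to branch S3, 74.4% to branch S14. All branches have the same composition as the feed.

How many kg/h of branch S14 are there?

Branch S14 flow = 0.744×673 = 500.71 kg/h.

500.7 kg/h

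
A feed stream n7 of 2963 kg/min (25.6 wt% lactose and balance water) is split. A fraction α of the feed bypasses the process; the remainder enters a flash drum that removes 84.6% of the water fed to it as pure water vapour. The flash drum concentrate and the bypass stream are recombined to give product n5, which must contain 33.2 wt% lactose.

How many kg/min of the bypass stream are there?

1885 kg/min

All 2963×0.256 = 758.53 kg/min of lactose reaches n5, so n5 = 758.53/0.332 = 2284.7 kg/min and vapour = 678.28 kg/min.
The evaporator receives (1−α)·2963 of feed at 0.744 water and removes 0.846 of that water:
0.846×0.744×(1−α)×2963 = 678.28
(1−α) = 678.28/1865 = 0.3637;  α = 0.6363.
Bypass flow = 0.6363×2963 = 1885.4 kg/min.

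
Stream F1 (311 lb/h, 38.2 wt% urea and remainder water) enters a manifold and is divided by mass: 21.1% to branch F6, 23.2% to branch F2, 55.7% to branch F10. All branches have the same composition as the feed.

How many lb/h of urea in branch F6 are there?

25.07 lb/h

Branch F6 total = 0.211×311 = 65.621 lb/h.
urea in F6 = 0.382×65.621 = 25.067 lb/h.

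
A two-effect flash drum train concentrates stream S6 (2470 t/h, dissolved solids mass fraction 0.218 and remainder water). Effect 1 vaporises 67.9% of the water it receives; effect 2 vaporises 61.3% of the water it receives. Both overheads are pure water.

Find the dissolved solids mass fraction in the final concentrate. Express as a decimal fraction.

0.692

water in feed = 2470×0.782 = 1931.5 t/h.
After stage 1: water left = (1−0.679)×1931.5 = 620.02; stream total = 1158.5 t/h.
After stage 2: water left = (1−0.613)×620.02 = 239.95; final concentrate = 778.41 t/h.
dissolved solids fraction = 538.46/778.41 = 0.692.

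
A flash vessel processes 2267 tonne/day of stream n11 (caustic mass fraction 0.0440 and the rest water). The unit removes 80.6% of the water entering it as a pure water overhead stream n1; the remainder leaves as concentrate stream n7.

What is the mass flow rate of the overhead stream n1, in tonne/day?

water entering = 2267×0.956 = 2167.3 tonne/day; overhead removed = 0.806×2167.3 = 1746.8 tonne/day.

1747 tonne/day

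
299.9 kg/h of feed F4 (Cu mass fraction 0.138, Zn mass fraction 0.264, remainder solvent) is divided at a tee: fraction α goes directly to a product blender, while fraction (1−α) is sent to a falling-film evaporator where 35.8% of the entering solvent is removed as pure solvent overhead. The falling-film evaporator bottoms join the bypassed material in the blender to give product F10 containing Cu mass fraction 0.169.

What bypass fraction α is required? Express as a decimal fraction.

All 299.9×0.138 = 41.386 kg/h of Cu reaches F10, so F10 = 41.386/0.169 = 244.89 kg/h and vapour = 55.011 kg/h.
The evaporator receives (1−α)·299.9 of feed at 0.598 solvent and removes 0.358 of that solvent:
0.358×0.598×(1−α)×299.9 = 55.011
(1−α) = 55.011/64.204 = 0.8568;  α = 0.1432.

0.143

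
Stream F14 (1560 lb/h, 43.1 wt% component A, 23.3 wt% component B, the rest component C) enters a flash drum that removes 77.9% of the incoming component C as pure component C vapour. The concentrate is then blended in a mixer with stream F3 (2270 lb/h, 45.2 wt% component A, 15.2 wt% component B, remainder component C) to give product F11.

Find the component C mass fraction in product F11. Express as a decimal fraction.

Vapour removed = 0.779×0.336×1560 = 408.32 lb/h; concentrate = 1151.7 lb/h.
component C reaching the mixer = 115.84 (from concentrate) + 2270×0.396 = 1014.8 lb/h.
Product flow = 1151.7 + 2270 = 3421.7 lb/h; component C fraction = 0.2966.

0.2966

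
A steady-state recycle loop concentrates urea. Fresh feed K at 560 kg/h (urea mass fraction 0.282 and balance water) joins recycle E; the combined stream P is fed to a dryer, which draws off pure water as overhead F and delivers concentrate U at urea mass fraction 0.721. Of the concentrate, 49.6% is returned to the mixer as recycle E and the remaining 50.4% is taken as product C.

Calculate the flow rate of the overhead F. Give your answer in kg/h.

341 kg/h

Overall urea balance (none leaves overhead): urea in fresh feed = urea in product, i.e. 560×0.282 = (1−0.496)·U·0.721.
U = 157.92/(0.721×0.504) = 434.58 kg/h.
Recycle E = 0.496×434.58 = 215.55 kg/h.
Combined feed P = 560 + 215.55 = 775.55 kg/h.
Overhead F = P − U = 775.55 − 434.58 = 340.97 kg/h.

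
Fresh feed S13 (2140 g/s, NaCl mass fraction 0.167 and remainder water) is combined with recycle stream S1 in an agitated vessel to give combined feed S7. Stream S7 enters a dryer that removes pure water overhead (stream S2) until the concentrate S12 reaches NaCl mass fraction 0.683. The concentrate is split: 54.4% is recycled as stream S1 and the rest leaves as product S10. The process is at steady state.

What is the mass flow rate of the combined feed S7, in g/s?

Overall NaCl balance (none leaves overhead): NaCl in fresh feed = NaCl in product, i.e. 2140×0.167 = (1−0.544)·S12·0.683.
S12 = 357.38/(0.683×0.456) = 1147.5 g/s.
Recycle S1 = 0.544×1147.5 = 624.23 g/s.
Combined feed S7 = 2140 + 624.23 = 2764.2 g/s.

2764 g/s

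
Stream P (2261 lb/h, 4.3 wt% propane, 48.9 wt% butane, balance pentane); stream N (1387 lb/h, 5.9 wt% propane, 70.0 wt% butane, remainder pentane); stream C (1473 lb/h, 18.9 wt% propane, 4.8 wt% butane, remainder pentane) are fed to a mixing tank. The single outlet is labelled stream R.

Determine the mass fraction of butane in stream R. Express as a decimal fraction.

Total flow out = 2261 + 1387 + 1473 = 5121 lb/h.
butane in = 2261×0.489 + 1387×0.700 + 1473×0.048 = 2147.2 lb/h.
butane mass fraction in R = 2147.2/5121 = 0.4193.

0.4193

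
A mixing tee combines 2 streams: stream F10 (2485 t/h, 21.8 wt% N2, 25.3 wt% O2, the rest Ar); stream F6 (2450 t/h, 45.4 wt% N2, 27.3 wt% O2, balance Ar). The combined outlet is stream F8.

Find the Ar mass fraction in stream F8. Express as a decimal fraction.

Total flow out = 2485 + 2450 = 4935 t/h.
Ar in = 2485×0.529 + 2450×0.273 = 1983.4 t/h.
Ar mass fraction in F8 = 1983.4/4935 = 0.402.

0.402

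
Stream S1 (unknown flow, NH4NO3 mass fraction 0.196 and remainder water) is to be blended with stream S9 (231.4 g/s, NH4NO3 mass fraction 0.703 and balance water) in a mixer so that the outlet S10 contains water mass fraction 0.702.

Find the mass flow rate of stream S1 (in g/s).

918.8 g/s

Let S1 be the unknown flow. Total out = 231.4 + S1.
water balance: 68.726 + 0.804·S1 = 0.702·(231.4 + S1)
(0.804 − 0.702)·S1 = 0.702×231.4 − 68.726 = 93.717
S1 = 93.717 / 0.102 = 918.79 g/s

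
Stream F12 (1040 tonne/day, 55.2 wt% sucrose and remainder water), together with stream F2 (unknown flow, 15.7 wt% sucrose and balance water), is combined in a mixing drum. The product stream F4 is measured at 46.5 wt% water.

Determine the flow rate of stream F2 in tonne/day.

46.77 tonne/day

Let F2 be the unknown flow. Total out = 1040 + F2.
water balance: 465.92 + 0.843·F2 = 0.465·(1040 + F2)
(0.843 − 0.465)·F2 = 0.465×1040 − 465.92 = 17.68
F2 = 17.68 / 0.378 = 46.772 tonne/day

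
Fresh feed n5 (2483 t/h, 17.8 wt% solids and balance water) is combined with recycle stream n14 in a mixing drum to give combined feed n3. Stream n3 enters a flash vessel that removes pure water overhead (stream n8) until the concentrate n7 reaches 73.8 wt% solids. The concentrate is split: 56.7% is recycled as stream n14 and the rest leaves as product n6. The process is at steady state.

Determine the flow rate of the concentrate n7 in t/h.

Overall solids balance (none leaves overhead): solids in fresh feed = solids in product, i.e. 2483×0.178 = (1−0.567)·n7·0.738.
n7 = 441.97/(0.738×0.433) = 1383.1 t/h.

1383 t/h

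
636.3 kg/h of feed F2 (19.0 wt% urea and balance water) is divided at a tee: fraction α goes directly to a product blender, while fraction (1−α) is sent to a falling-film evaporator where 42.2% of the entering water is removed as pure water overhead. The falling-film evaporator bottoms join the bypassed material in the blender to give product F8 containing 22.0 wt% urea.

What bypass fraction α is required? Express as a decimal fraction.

0.601

All 636.3×0.190 = 120.9 kg/h of urea reaches F8, so F8 = 120.9/0.220 = 549.53 kg/h and vapour = 86.768 kg/h.
The evaporator receives (1−α)·636.3 of feed at 0.810 water and removes 0.422 of that water:
0.422×0.810×(1−α)×636.3 = 86.768
(1−α) = 86.768/217.5 = 0.3989;  α = 0.6011.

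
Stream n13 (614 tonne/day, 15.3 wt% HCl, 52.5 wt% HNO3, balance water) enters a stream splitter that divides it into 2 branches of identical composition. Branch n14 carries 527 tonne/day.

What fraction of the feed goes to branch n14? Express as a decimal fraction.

Fraction to n14 = 527/614 = 0.8583.

0.858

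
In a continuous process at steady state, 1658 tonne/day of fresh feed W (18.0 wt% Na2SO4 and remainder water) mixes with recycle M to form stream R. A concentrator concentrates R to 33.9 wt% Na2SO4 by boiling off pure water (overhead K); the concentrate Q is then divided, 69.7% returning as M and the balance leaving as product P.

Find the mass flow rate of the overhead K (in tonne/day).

777.6 tonne/day

Overall Na2SO4 balance (none leaves overhead): Na2SO4 in fresh feed = Na2SO4 in product, i.e. 1658×0.180 = (1−0.697)·Q·0.339.
Q = 298.44/(0.339×0.303) = 2905.5 tonne/day.
Recycle M = 0.697×2905.5 = 2025.1 tonne/day.
Combined feed R = 1658 + 2025.1 = 3683.1 tonne/day.
Overhead K = R − Q = 3683.1 − 2905.5 = 777.65 tonne/day.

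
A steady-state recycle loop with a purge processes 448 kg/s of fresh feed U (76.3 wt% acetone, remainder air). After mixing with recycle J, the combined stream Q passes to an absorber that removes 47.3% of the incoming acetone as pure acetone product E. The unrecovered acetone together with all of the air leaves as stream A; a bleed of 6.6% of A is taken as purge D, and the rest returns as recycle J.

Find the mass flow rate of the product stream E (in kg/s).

acetone in Q: m_A = 448×0.763 + (1−0.066)·(1−0.473)·m_A, so m_A = 341.82/0.5078 = 673.17 kg/s.
Product E = 0.473×673.17 = 318.41 kg/s.

318.4 kg/s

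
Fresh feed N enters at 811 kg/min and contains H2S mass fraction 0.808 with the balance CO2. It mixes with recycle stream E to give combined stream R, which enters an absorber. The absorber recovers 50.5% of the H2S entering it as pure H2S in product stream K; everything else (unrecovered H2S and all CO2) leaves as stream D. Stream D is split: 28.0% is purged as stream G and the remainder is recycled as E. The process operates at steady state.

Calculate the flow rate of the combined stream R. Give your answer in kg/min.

CO2 enters only via N and leaves only via the purge: 811×0.192 = 0.280×(CO2 in D), and the absorber passes all CO2, so CO2 in R = CO2 in D = 556.11 kg/min.
H2S in R: m_A = 811×0.808 + (1−0.280)·(1−0.505)·m_A, so m_A = 655.29/0.6436 = 1018.2 kg/min.
R = 1018.2 + 556.11 = 1574.3 kg/min.

1574 kg/min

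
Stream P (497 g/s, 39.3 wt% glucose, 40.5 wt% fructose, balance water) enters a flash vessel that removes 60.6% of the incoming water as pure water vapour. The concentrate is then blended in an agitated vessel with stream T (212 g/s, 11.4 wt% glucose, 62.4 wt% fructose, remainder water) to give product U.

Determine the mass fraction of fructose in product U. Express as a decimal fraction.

0.515

Vapour removed = 0.606×0.202×497 = 60.839 g/s; concentrate = 436.16 g/s.
fructose reaching the mixer = 201.29 (from concentrate) + 212×0.624 = 333.57 g/s.
Product flow = 436.16 + 212 = 648.16 g/s; fructose fraction = 0.515.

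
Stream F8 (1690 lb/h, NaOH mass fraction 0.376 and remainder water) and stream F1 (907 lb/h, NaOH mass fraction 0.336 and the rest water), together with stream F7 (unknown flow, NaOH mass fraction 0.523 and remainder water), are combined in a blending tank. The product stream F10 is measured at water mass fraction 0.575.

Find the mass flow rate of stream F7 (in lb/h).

1669 lb/h

Let F7 be the unknown flow. Total out = 2597 + F7.
water balance: 1656.8 + 0.477·F7 = 0.575·(2597 + F7)
(0.477 − 0.575)·F7 = 0.575×2597 − 1656.8 = -163.53
F7 = -163.53 / -0.098 = 1668.7 lb/h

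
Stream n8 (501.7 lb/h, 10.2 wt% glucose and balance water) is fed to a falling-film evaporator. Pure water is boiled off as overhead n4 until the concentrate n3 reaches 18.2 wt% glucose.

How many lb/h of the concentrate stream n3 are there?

281.2 lb/h

glucose is conserved: 501.7×0.102 = 51.173 lb/h all reports to the concentrate.
Concentrate = 51.173/(target fraction) = 281.17 lb/h.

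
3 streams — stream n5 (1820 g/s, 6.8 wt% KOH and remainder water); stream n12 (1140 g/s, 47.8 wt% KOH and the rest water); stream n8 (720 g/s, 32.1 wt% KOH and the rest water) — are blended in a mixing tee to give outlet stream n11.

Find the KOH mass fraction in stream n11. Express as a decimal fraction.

Total flow out = 1820 + 1140 + 720 = 3680 g/s.
KOH in = 1820×0.068 + 1140×0.478 + 720×0.321 = 899.8 g/s.
KOH mass fraction in n11 = 899.8/3680 = 0.245.

0.245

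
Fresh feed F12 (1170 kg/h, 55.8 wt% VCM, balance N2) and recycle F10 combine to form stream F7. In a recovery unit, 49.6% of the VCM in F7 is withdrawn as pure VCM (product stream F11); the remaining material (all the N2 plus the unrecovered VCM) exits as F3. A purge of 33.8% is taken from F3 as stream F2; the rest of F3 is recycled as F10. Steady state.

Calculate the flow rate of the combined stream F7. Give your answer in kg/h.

N2 enters only via F12 and leaves only via the purge: 1170×0.442 = 0.338×(N2 in F3), and the recovery unit passes all N2, so N2 in F7 = N2 in F3 = 1530 kg/h.
VCM in F7: m_A = 1170×0.558 + (1−0.338)·(1−0.496)·m_A, so m_A = 652.86/0.6664 = 979.75 kg/h.
F7 = 979.75 + 1530 = 2509.8 kg/h.

2510 kg/h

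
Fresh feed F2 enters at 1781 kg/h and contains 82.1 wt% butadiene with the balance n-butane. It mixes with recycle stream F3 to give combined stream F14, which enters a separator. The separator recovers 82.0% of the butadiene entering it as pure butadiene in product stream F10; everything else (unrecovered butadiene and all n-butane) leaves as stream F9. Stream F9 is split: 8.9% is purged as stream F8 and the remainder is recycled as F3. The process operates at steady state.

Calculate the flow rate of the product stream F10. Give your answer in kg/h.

1434 kg/h

butadiene in F14: m_A = 1781×0.821 + (1−0.089)·(1−0.820)·m_A, so m_A = 1462.2/0.8360 = 1749 kg/h.
Product F10 = 0.820×1749 = 1434.2 kg/h.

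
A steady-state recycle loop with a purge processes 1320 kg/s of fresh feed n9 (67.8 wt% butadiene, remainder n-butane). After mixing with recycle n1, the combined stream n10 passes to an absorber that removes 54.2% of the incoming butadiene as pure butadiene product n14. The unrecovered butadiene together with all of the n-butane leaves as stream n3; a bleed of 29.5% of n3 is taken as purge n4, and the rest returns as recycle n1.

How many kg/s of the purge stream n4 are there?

n-butane enters only via n9 and leaves only via the purge: 1320×0.322 = 0.295×(n-butane in n3), and the absorber passes all n-butane, so n-butane in n10 = n-butane in n3 = 1440.8 kg/s.
butadiene in n10: m_A = 1320×0.678 + (1−0.295)·(1−0.542)·m_A, so m_A = 894.96/0.6771 = 1321.7 kg/s.
n3 = (1−0.542)×1321.7 + 1440.8 = 2046.2 kg/s.
Purge n4 = 0.295×2046.2 = 603.62 kg/s.

603.6 kg/s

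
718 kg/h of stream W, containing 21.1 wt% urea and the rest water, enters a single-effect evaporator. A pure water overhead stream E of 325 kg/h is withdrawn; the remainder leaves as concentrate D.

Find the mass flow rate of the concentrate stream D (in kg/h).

393 kg/h

Concentrate = 718 − 325 = 393 kg/h.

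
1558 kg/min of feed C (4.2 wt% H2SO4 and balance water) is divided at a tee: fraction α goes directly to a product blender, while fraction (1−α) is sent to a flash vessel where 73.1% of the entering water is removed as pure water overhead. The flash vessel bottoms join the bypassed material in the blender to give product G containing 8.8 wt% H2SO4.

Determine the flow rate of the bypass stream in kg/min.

395.1 kg/min

All 1558×0.042 = 65.436 kg/min of H2SO4 reaches G, so G = 65.436/0.088 = 743.59 kg/min and vapour = 814.41 kg/min.
The evaporator receives (1−α)·1558 of feed at 0.958 water and removes 0.731 of that water:
0.731×0.958×(1−α)×1558 = 814.41
(1−α) = 814.41/1091.1 = 0.7464;  α = 0.2536.
Bypass flow = 0.2536×1558 = 395.05 kg/min.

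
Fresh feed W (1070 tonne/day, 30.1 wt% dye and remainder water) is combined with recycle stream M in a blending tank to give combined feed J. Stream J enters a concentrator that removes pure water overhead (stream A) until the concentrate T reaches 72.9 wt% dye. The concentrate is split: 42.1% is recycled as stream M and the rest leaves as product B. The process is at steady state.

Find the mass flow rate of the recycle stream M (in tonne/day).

Overall dye balance (none leaves overhead): dye in fresh feed = dye in product, i.e. 1070×0.301 = (1−0.421)·T·0.729.
T = 322.07/(0.729×0.579) = 763.03 tonne/day.
Recycle M = 0.421×763.03 = 321.24 tonne/day.

321.2 tonne/day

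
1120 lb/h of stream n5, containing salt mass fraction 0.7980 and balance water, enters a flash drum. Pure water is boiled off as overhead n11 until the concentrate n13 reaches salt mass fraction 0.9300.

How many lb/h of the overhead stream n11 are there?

salt is conserved: 1120×0.798 = 893.76 lb/h all reports to the concentrate.
Concentrate = 893.76/(target fraction) = 961.03 lb/h.
Overhead = 1120 − 961.03 = 158.97 lb/h.

159 lb/h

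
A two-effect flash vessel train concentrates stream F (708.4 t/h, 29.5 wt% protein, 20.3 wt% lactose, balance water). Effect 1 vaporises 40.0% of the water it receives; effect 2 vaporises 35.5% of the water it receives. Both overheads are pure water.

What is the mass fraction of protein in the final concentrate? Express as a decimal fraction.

0.426

water in feed = 708.4×0.502 = 355.62 t/h.
After stage 1: water left = (1−0.400)×355.62 = 213.37; stream total = 566.15 t/h.
After stage 2: water left = (1−0.355)×213.37 = 137.62; final concentrate = 490.41 t/h.
protein fraction = 208.98/490.41 = 0.426.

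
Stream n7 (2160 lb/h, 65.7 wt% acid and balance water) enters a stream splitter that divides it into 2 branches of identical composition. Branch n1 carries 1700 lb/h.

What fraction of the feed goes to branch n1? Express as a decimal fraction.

0.787

Fraction to n1 = 1700/2160 = 0.7870.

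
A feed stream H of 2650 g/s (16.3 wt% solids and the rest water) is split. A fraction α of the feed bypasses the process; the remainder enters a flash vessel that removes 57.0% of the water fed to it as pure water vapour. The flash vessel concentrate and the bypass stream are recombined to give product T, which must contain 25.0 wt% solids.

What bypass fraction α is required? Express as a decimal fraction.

All 2650×0.163 = 431.95 g/s of solids reaches T, so T = 431.95/0.250 = 1727.8 g/s and vapour = 922.2 g/s.
The evaporator receives (1−α)·2650 of feed at 0.837 water and removes 0.570 of that water:
0.570×0.837×(1−α)×2650 = 922.2
(1−α) = 922.2/1264.3 = 0.7294;  α = 0.2706.

0.271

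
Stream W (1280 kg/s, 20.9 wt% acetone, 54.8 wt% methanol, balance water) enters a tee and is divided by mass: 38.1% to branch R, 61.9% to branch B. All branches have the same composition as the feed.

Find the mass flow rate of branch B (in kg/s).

Branch B flow = 0.619×1280 = 792.32 kg/s.

792.3 kg/s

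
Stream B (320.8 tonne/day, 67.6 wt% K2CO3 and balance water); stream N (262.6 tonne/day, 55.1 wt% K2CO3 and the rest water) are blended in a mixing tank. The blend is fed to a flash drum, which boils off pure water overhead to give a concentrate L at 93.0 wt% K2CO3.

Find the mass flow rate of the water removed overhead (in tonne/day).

194.6 tonne/day

K2CO3 entering = 320.8×0.676 + 262.6×0.551 = 361.55 tonne/day.
All K2CO3 reports to L, so L = 361.55/0.930 = 388.77 tonne/day.
Total feed = 583.4 tonne/day; overhead = 583.4 − 388.77 = 194.63 tonne/day.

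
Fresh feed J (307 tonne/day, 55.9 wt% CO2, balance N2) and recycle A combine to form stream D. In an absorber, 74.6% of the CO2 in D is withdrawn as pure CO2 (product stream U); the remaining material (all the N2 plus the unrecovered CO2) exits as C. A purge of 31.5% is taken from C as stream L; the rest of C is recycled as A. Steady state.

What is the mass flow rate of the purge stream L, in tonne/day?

152 tonne/day

N2 enters only via J and leaves only via the purge: 307×0.441 = 0.315×(N2 in C), and the absorber passes all N2, so N2 in D = N2 in C = 429.8 tonne/day.
CO2 in D: m_A = 307×0.559 + (1−0.315)·(1−0.746)·m_A, so m_A = 171.61/0.8260 = 207.76 tonne/day.
C = (1−0.746)×207.76 + 429.8 = 482.57 tonne/day.
Purge L = 0.315×482.57 = 152.01 tonne/day.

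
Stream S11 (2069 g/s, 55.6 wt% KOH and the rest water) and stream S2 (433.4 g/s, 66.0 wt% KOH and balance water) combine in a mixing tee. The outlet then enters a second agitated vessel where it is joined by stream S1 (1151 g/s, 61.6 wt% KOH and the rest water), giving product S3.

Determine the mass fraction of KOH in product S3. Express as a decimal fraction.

0.5872

Overall, product flow = 3653.4 g/s.
KOH in = 2069×0.556 + 433.4×0.660 + 1151×0.616 = 2145.4 g/s.
KOH fraction in S3 = 0.5872.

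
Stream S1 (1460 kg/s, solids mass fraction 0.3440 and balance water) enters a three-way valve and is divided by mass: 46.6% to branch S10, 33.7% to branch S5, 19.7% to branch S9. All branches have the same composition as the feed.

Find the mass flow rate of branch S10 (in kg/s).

Branch S10 flow = 0.466×1460 = 680.36 kg/s.

680.4 kg/s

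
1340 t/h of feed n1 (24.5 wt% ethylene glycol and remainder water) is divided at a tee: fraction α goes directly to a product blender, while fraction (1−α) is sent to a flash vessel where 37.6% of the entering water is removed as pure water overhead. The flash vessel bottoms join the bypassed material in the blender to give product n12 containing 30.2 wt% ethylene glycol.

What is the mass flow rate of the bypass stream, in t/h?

All 1340×0.245 = 328.3 t/h of ethylene glycol reaches n12, so n12 = 328.3/0.302 = 1087.1 t/h and vapour = 252.91 t/h.
The evaporator receives (1−α)·1340 of feed at 0.755 water and removes 0.376 of that water:
0.376×0.755×(1−α)×1340 = 252.91
(1−α) = 252.91/380.4 = 0.6649;  α = 0.3351.
Bypass flow = 0.3351×1340 = 449.08 t/h.

449.1 t/h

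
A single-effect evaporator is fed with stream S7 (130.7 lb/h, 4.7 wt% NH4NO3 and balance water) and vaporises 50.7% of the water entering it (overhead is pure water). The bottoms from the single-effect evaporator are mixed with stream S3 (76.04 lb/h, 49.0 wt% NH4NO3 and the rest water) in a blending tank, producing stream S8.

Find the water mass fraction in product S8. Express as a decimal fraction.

0.698

Vapour removed = 0.507×0.953×130.7 = 63.15 lb/h; concentrate = 67.55 lb/h.
water reaching the mixer = 61.407 (from concentrate) + 76.04×0.510 = 100.19 lb/h.
Product flow = 67.55 + 76.04 = 143.59 lb/h; water fraction = 0.698.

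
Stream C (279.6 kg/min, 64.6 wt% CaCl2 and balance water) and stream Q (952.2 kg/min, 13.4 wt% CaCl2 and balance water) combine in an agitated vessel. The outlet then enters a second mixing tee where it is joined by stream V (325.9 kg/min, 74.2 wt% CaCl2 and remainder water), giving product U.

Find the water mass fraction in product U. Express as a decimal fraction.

Overall, product flow = 1557.7 kg/min.
water in = 279.6×0.354 + 952.2×0.866 + 325.9×0.258 = 1007.7 kg/min.
water fraction in U = 0.647.

0.647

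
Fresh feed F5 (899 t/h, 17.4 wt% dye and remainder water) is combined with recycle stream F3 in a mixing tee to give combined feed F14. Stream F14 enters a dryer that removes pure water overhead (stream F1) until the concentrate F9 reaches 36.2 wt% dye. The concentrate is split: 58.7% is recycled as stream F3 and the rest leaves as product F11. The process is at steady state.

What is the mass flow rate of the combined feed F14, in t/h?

1513 t/h

Overall dye balance (none leaves overhead): dye in fresh feed = dye in product, i.e. 899×0.174 = (1−0.587)·F9·0.362.
F9 = 156.43/(0.362×0.413) = 1046.3 t/h.
Recycle F3 = 0.587×1046.3 = 614.17 t/h.
Combined feed F14 = 899 + 614.17 = 1513.2 t/h.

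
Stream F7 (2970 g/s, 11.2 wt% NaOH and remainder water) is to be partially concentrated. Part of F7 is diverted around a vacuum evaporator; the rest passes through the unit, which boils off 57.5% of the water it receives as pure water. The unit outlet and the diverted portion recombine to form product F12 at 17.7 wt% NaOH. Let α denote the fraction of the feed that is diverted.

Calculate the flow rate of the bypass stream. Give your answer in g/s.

833.9 g/s

All 2970×0.112 = 332.64 g/s of NaOH reaches F12, so F12 = 332.64/0.177 = 1879.3 g/s and vapour = 1090.7 g/s.
The evaporator receives (1−α)·2970 of feed at 0.888 water and removes 0.575 of that water:
0.575×0.888×(1−α)×2970 = 1090.7
(1−α) = 1090.7/1516.5 = 0.7192;  α = 0.2808.
Bypass flow = 0.2808×2970 = 833.93 g/s.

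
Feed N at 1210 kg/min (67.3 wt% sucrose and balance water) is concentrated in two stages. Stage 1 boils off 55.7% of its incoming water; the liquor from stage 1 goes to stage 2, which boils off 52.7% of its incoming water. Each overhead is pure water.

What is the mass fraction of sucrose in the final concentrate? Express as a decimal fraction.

water in feed = 1210×0.327 = 395.67 kg/min.
After stage 1: water left = (1−0.557)×395.67 = 175.28; stream total = 989.61 kg/min.
After stage 2: water left = (1−0.527)×175.28 = 82.908; final concentrate = 897.24 kg/min.
sucrose fraction = 814.33/897.24 = 0.908.

0.908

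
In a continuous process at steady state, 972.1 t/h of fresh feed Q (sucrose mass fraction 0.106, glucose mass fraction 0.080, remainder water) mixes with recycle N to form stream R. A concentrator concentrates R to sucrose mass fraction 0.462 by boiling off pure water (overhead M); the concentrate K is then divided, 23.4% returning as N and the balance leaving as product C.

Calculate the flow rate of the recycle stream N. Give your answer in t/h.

Overall sucrose balance (none leaves overhead): sucrose in fresh feed = sucrose in product, i.e. 972.1×0.106 = (1−0.234)·K·0.462.
K = 103.04/(0.462×0.766) = 291.17 t/h.
Recycle N = 0.234×291.17 = 68.134 t/h.

68.13 t/h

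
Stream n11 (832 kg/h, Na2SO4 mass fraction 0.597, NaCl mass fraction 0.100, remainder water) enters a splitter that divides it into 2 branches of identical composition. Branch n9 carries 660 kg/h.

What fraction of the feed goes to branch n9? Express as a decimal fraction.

0.793

Fraction to n9 = 660/832 = 0.7933.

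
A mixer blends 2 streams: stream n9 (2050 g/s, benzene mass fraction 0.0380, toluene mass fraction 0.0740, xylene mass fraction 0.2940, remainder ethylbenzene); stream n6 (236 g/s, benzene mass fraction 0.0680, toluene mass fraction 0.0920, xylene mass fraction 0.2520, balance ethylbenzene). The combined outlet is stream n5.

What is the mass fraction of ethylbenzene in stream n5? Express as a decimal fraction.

Total flow out = 2050 + 236 = 2286 g/s.
ethylbenzene in = 2050×0.594 + 236×0.588 = 1356.5 g/s.
ethylbenzene mass fraction in n5 = 1356.5/2286 = 0.5934.

0.5934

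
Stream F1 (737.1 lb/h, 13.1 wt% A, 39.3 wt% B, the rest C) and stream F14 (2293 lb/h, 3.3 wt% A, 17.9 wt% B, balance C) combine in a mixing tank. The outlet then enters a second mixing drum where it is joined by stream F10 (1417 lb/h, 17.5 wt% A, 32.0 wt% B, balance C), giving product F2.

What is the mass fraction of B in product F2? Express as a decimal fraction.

0.2594

Overall, product flow = 4447.1 lb/h.
B in = 737.1×0.393 + 2293×0.179 + 1417×0.320 = 1153.6 lb/h.
B fraction in F2 = 0.2594.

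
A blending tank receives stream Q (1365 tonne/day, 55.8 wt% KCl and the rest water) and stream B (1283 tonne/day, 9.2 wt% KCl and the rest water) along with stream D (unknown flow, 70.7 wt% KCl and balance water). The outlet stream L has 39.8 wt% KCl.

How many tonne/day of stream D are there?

563.7 tonne/day

Let D be the unknown flow. Total out = 2648 + D.
KCl balance: 879.71 + 0.707·D = 0.398·(2648 + D)
(0.707 − 0.398)·D = 0.398×2648 − 879.71 = 174.2
D = 174.2 / 0.309 = 563.75 tonne/day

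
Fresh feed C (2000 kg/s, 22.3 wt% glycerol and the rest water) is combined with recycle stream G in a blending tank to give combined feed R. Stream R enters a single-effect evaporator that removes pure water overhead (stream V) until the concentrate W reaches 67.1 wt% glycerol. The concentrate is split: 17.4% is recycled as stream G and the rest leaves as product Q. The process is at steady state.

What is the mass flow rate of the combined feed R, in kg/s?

2140 kg/s

Overall glycerol balance (none leaves overhead): glycerol in fresh feed = glycerol in product, i.e. 2000×0.223 = (1−0.174)·W·0.671.
W = 446/(0.671×0.826) = 804.7 kg/s.
Recycle G = 0.174×804.7 = 140.02 kg/s.
Combined feed R = 2000 + 140.02 = 2140 kg/s.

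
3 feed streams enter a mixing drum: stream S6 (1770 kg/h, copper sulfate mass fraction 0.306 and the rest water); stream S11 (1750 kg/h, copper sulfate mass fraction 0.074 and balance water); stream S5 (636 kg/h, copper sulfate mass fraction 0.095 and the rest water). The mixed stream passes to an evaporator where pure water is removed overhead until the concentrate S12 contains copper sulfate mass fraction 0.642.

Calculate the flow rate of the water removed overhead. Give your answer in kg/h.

copper sulfate entering = 1770×0.306 + 1750×0.074 + 636×0.095 = 731.54 kg/h.
All copper sulfate reports to S12, so S12 = 731.54/0.642 = 1139.5 kg/h.
Total feed = 4156 kg/h; overhead = 4156 − 1139.5 = 3016.5 kg/h.

3017 kg/h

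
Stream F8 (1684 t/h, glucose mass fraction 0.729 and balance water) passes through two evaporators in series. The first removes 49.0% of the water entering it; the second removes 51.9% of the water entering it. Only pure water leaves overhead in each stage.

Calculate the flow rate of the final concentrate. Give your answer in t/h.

water in feed = 1684×0.271 = 456.36 t/h.
After stage 1: water left = (1−0.490)×456.36 = 232.75; stream total = 1460.4 t/h.
After stage 2: water left = (1−0.519)×232.75 = 111.95; final concentrate = 1339.6 t/h.

1340 t/h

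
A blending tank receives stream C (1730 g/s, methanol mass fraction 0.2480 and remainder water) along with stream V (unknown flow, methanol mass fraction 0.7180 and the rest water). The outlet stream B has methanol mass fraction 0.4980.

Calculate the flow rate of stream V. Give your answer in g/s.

Let V be the unknown flow. Total out = 1730 + V.
methanol balance: 429.04 + 0.718·V = 0.498·(1730 + V)
(0.718 − 0.498)·V = 0.498×1730 − 429.04 = 432.5
V = 432.5 / 0.220 = 1965.9 g/s

1966 g/s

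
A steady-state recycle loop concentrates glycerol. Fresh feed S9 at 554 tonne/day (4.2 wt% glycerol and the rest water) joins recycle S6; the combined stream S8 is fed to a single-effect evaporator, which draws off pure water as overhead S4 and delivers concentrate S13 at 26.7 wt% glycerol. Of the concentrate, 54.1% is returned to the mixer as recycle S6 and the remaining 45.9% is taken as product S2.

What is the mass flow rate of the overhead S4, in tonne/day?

466.9 tonne/day

Overall glycerol balance (none leaves overhead): glycerol in fresh feed = glycerol in product, i.e. 554×0.042 = (1−0.541)·S13·0.267.
S13 = 23.268/(0.267×0.459) = 189.86 tonne/day.
Recycle S6 = 0.541×189.86 = 102.71 tonne/day.
Combined feed S8 = 554 + 102.71 = 656.71 tonne/day.
Overhead S4 = S8 − S13 = 656.71 − 189.86 = 466.85 tonne/day.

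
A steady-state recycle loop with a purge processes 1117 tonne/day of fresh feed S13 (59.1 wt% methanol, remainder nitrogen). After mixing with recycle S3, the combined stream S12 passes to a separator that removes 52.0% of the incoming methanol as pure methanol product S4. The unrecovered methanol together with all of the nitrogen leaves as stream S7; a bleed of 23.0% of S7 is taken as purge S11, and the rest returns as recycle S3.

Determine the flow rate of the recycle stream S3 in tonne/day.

nitrogen enters only via S13 and leaves only via the purge: 1117×0.409 = 0.230×(nitrogen in S7), and the separator passes all nitrogen, so nitrogen in S12 = nitrogen in S7 = 1986.3 tonne/day.
methanol in S12: m_A = 1117×0.591 + (1−0.230)·(1−0.520)·m_A, so m_A = 660.15/0.6304 = 1047.2 tonne/day.
S7 = (1−0.520)×1047.2 + 1986.3 = 2489 tonne/day.
Recycle S3 = (1−0.230)×2489 = 1916.5 tonne/day.

1917 tonne/day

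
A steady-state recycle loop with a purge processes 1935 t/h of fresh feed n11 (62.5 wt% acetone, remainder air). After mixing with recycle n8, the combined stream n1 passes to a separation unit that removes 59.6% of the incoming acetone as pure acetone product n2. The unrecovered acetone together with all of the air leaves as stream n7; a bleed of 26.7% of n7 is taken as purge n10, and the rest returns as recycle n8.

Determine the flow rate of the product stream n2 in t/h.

acetone in n1: m_A = 1935×0.625 + (1−0.267)·(1−0.596)·m_A, so m_A = 1209.4/0.7039 = 1718.2 t/h.
Product n2 = 0.596×1718.2 = 1024 t/h.

1024 t/h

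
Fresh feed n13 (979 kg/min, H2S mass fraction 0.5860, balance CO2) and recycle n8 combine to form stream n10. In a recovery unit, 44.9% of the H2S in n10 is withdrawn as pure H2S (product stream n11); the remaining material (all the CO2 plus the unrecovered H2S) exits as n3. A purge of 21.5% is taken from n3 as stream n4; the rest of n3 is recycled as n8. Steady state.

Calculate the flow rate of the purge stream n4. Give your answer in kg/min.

525.1 kg/min

CO2 enters only via n13 and leaves only via the purge: 979×0.414 = 0.215×(CO2 in n3), and the recovery unit passes all CO2, so CO2 in n10 = CO2 in n3 = 1885.1 kg/min.
H2S in n10: m_A = 979×0.586 + (1−0.215)·(1−0.449)·m_A, so m_A = 573.69/0.5675 = 1011 kg/min.
n3 = (1−0.449)×1011 + 1885.1 = 2442.2 kg/min.
Purge n4 = 0.215×2442.2 = 525.07 kg/min.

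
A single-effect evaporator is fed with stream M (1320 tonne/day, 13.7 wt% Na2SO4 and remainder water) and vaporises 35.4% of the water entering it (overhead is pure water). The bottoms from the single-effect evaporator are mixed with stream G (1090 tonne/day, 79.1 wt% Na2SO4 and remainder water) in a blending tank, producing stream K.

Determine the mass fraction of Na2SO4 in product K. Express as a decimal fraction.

0.520

Vapour removed = 0.354×0.863×1320 = 403.26 tonne/day; concentrate = 916.74 tonne/day.
Na2SO4 reaching the mixer = 180.84 (from concentrate) + 1090×0.791 = 1043 tonne/day.
Product flow = 916.74 + 1090 = 2006.7 tonne/day; Na2SO4 fraction = 0.520.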